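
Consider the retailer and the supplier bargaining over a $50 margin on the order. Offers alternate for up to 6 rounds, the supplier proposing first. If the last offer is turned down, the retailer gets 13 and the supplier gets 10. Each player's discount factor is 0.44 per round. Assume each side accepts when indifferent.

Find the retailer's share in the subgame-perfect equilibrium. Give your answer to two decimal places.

Round 6 (the retailer proposes): the supplier gets 10 if talks fail, so the retailer offers 10 and keeps 40.
Round 5 (the supplier proposes): the retailer can get 40 next round, worth 0.44 × 40 = 17.6 now. The supplier offers 17.6 and keeps 50 − 17.6 = 32.4.
Round 4 (the retailer proposes): the supplier can get 32.4 next round, worth 0.44 × 32.4 = 14.256 now, so the retailer offers 14.256, keeping 35.744.
Round 3 (the supplier proposes): the retailer can get 35.744 next round, worth 0.44 × 35.744 = 15.72736 now, so the supplier offers 15.72736, keeping 34.27264.
Round 2 (the retailer proposes): the supplier can get 34.27264 next round, worth 0.44 × 34.27264 = 15.0799616 now. The retailer offers 15.0799616 and keeps 50 − 15.0799616 = 34.9200384.
Round 1 (the supplier proposes): the retailer can get 34.9200384 next round, worth 0.44 × 34.9200384 = 15.364816896 now, so the supplier offers 15.364816896, keeping 34.635183104.

15.36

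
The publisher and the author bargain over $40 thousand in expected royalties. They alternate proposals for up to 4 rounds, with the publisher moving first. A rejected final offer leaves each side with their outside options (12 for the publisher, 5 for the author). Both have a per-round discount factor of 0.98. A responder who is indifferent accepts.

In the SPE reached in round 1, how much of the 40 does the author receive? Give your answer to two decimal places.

Round 4 (the author proposes): the publisher gets 12 if talks fail, so the author offers 12 and keeps 28.
Round 3 (the publisher proposes): the author can get 28 next round, worth 0.98 × 28 = 27.44 now. The publisher offers 27.44 and keeps 40 − 27.44 = 12.56.
Round 2 (the author proposes): the publisher can get 12.56 next round, worth 0.98 × 12.56 = 12.3088 now, so the author offers 12.3088, keeping 27.6912.
Round 1 (the publisher proposes): the author can get 27.6912 next round, worth 0.98 × 27.6912 = 27.137376 now; the publisher offers that and keeps 12.862624.

27.14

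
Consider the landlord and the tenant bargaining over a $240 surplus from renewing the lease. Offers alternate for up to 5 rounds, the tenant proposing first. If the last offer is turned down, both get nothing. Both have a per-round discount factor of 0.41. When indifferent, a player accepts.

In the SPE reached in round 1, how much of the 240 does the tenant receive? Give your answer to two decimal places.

Work backward from the last round.
Round 5 (the tenant proposes): the landlord will accept anything ≥ 0, so the tenant offers 0 and keeps 240.
Round 4 (the landlord proposes): the tenant can get 240 next round, worth 0.41 × 240 = 98.4 now, so the landlord offers 98.4, keeping 141.6.
Round 3 (the tenant proposes): the landlord can get 141.6 next round, worth 0.41 × 141.6 = 58.056 now. The tenant offers 58.056 and keeps 240 − 58.056 = 181.944.
Round 2 (the landlord proposes): the tenant can get 181.944 next round, worth 0.41 × 181.944 = 74.59704 now; the landlord offers that and keeps 165.40296.
Round 1 (the tenant proposes): the landlord can get 165.40296 next round, worth 0.41 × 165.40296 = 67.8152136 now. The tenant offers 67.8152136 and keeps 240 − 67.8152136 = 172.1847864.

172.18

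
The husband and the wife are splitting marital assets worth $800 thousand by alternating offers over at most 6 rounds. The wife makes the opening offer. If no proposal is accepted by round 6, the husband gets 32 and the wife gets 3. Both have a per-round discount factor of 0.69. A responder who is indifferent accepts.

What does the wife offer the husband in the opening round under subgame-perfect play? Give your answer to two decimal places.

By backward induction:
Round 6 (the husband proposes): the wife gets 3 if talks fail, so the husband offers 3 and keeps 797.
Round 5 (the wife proposes): the husband can get 797 next round, worth 0.69 × 797 = 549.93 now. The wife offers 549.93 and keeps 800 − 549.93 = 250.07.
Round 4 (the husband proposes): the wife can get 250.07 next round, worth 0.69 × 250.07 = 172.5483 now; the husband offers that and keeps 627.4517.
Round 3 (the wife proposes): the husband can get 627.4517 next round, worth 0.69 × 627.4517 = 432.941673 now, so the wife offers 432.941673, keeping 367.058327.
Round 2 (the husband proposes): the wife can get 367.058327 next round, worth 0.69 × 367.058327 = 253.27024563 now; the husband offers that and keeps 546.72975437.
Round 1 (the wife proposes): the husband can get 546.72975437 next round, worth 0.69 × 546.72975437 = 377.2435305153 now; the wife offers that and keeps 422.7564694847.

377.24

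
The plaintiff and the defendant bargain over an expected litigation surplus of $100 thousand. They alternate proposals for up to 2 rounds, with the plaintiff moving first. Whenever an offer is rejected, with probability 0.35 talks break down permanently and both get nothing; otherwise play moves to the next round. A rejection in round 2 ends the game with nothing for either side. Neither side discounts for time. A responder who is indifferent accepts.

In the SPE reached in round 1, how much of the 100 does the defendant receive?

65

Round 2 (the defendant proposes): the plaintiff will accept anything ≥ 0, so the defendant offers 0 and keeps 100.
Round 1 (the plaintiff proposes): rejecting gives the defendant an expected 0.65 × 100 = 65; the plaintiff offers that and keeps 35.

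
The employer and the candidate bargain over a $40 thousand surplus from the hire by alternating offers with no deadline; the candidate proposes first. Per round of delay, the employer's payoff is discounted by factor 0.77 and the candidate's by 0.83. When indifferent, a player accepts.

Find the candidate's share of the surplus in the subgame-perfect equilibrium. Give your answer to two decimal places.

25.49

In a stationary SPE each proposer offers the other exactly their discounted continuation value.
If the candidate keeps x when proposing and the employer keeps y when proposing, then x = 40 − 0.77y and y = 40 − 0.83x.
Solving: x = 40(1 − 0.77) / (1 − 0.83·0.77) = 9.2 / 0.3609 ≈ 25.4918.
The employer gets 40 − 25.4918 ≈ 14.5082.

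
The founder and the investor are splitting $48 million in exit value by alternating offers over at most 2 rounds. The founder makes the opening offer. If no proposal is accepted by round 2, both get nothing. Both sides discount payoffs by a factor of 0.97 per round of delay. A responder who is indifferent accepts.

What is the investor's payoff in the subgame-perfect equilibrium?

46.56

Work backward from the last round.
Round 2 (the investor proposes): rejection yields 0 for the founder; the investor offers 0 and keeps 48.
Round 1 (the founder proposes): the investor can get 48 next round, worth 0.97 × 48 = 46.56 now; the founder offers that and keeps 1.44.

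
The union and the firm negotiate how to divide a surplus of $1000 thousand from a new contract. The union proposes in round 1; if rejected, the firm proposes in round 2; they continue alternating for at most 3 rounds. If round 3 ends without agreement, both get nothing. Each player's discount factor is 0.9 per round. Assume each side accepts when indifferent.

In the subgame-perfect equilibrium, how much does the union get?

910

Round 3 (the union proposes): rejection yields 0 for the firm; the union offers 0 and keeps 1000.
Round 2 (the firm proposes): the union can get 1000 next round, worth 0.9 × 1000 = 900 now; the firm offers that and keeps 100.
Round 1 (the union proposes): the firm can get 100 next round, worth 0.9 × 100 = 90 now, so the union offers 90, keeping 910.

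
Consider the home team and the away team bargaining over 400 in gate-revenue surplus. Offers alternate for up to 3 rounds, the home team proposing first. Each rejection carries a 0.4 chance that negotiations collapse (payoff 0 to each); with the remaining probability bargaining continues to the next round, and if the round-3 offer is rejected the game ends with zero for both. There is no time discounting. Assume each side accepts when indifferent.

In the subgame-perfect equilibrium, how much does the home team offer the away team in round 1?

By backward induction:
Round 3 (the home team proposes): rejection yields 0 for the away team; the home team offers 0 and keeps 400.
Round 2 (the away team proposes): rejecting gives the home team an expected 0.6 × 400 = 240, so the away team offers 240, keeping 160.
Round 1 (the home team proposes): rejecting gives the away team an expected 0.6 × 160 = 96. The home team offers 96 and keeps 400 − 96 = 304.

96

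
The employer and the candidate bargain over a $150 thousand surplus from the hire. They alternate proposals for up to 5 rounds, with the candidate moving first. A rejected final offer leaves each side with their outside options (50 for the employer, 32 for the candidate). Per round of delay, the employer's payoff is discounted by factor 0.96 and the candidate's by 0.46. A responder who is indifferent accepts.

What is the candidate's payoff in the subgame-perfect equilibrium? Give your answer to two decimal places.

By backward induction:
Round 5 (the candidate proposes): the employer gets 50 if talks fail, so the candidate offers 50 and keeps 100.
Round 4 (the employer proposes): the candidate can get 100 next round, worth 0.46 × 100 = 46 now, so the employer offers 46, keeping 104.
Round 3 (the candidate proposes): the employer can get 104 next round, worth 0.96 × 104 = 99.84 now, so the candidate offers 99.84, keeping 50.16.
Round 2 (the employer proposes): the candidate can get 50.16 next round, worth 0.46 × 50.16 = 23.0736 now. The employer offers 23.0736 and keeps 150 − 23.0736 = 126.9264.
Round 1 (the candidate proposes): the employer can get 126.9264 next round, worth 0.96 × 126.9264 = 121.849344 now. The candidate offers 121.849344 and keeps 150 − 121.849344 = 28.150656.

28.15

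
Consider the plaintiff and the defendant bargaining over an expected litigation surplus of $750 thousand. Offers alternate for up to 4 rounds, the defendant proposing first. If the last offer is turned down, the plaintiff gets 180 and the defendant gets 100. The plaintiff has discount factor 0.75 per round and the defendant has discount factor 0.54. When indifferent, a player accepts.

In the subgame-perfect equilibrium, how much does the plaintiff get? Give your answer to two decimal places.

456.19

Round 4 (the plaintiff proposes): the defendant gets 100 if talks fail, so the plaintiff offers 100 and keeps 650.
Round 3 (the defendant proposes): the plaintiff can get 650 next round, worth 0.75 × 650 = 487.5 now, so the defendant offers 487.5, keeping 262.5.
Round 2 (the plaintiff proposes): the defendant can get 262.5 next round, worth 0.54 × 262.5 = 141.75 now. The plaintiff offers 141.75 and keeps 750 − 141.75 = 608.25.
Round 1 (the defendant proposes): the plaintiff can get 608.25 next round, worth 0.75 × 608.25 = 456.1875 now; the defendant offers that and keeps 293.8125.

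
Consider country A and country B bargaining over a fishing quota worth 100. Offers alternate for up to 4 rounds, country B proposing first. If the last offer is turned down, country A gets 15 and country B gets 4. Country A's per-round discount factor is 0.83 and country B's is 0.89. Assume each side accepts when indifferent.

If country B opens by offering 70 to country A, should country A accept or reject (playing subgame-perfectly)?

Accept

Work out country A's continuation value if the offer is rejected.
Round 4 (country A proposes): country B gets 4 if talks fail, so country A offers 4 and keeps 96.
Round 3 (country B proposes): country A can get 96 next round, worth 0.83 × 96 = 79.68 now; country B offers that and keeps 20.32.
Round 2 (country A proposes): country B can get 20.32 next round, worth 0.89 × 20.32 = 18.0848 now; country A offers that and keeps 81.9152.
So by rejecting in round 1, country A gets 81.9152 next round, worth 0.83 × 81.9152 = 67.989616 now.
Offer 70 ≥ 67.989616, so country A accepts.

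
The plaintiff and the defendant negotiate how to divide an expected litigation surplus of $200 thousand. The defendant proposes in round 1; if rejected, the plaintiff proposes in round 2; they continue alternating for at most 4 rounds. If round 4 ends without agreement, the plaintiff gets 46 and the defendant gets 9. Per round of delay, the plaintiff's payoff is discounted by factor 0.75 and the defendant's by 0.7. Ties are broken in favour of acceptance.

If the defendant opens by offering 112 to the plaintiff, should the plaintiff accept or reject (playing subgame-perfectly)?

Reject

Round 4 (the plaintiff proposes): the defendant gets 9 if talks fail, so the plaintiff offers 9 and keeps 191.
Round 3 (the defendant proposes): the plaintiff can get 191 next round, worth 0.75 × 191 = 143.25 now. The defendant offers 143.25 and keeps 200 − 143.25 = 56.75.
Round 2 (the plaintiff proposes): the defendant can get 56.75 next round, worth 0.7 × 56.75 = 39.725 now. The plaintiff offers 39.725 and keeps 200 − 39.725 = 160.275.
So by rejecting in round 1, the plaintiff gets 160.275 next round, worth 0.75 × 160.275 = 120.20625 now.
Offer 112 < 120.20625, so the plaintiff rejects.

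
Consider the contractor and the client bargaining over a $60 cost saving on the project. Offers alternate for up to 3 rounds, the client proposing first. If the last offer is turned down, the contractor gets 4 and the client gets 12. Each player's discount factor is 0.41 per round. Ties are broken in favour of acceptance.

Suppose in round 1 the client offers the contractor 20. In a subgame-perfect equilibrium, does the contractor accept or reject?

Accept

Round 3 (the client proposes): the contractor gets 4 if talks fail, so the client offers 4 and keeps 56.
Round 2 (the contractor proposes): the client can get 56 next round, worth 0.41 × 56 = 22.96 now. The contractor offers 22.96 and keeps 60 − 22.96 = 37.04.
So by rejecting in round 1, the contractor gets 37.04 next round, worth 0.41 × 37.04 = 15.1864 now.
Offer 20 ≥ 15.1864, so the contractor accepts.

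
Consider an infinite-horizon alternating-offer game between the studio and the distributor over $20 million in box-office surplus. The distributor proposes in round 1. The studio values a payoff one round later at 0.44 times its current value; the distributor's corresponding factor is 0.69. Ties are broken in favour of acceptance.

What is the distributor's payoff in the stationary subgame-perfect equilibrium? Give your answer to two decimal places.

When the distributor proposes, the studio accepts any offer worth at least 0.44 times what the studio would get by proposing next round; and vice versa.
This gives x = 20 − 0.44y and y = 20 − 0.69x, where x and y are each side's share when it proposes.
Hence (1 − 0.44·0.69)x = 20(1 − 0.44), i.e. 0.6964·x = 11.2.
x ≈ 16.0827; the studio's share is 20 − x ≈ 3.9173.

16.08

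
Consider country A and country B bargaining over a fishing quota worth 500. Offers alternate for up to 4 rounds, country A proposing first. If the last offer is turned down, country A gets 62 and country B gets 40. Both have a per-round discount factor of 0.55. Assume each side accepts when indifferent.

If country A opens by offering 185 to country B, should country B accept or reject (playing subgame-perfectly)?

Reject

Round 4 (country B proposes): country A gets 62 if talks fail, so country B offers 62 and keeps 438.
Round 3 (country A proposes): country B can get 438 next round, worth 0.55 × 438 = 240.9 now. Country A offers 240.9 and keeps 500 − 240.9 = 259.1.
Round 2 (country B proposes): country A can get 259.1 next round, worth 0.55 × 259.1 = 142.505 now, so country B offers 142.505, keeping 357.495.
So by rejecting in round 1, country B gets 357.495 next round, worth 0.55 × 357.495 = 196.62225 now.
Offer 185 < 196.62225, so country B rejects.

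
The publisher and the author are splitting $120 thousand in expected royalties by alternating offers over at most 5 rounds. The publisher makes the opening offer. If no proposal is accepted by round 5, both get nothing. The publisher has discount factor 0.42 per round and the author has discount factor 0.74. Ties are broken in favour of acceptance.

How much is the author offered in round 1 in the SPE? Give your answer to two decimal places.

Work backward from the last round.
Round 5 (the publisher proposes): the author will accept anything ≥ 0, so the publisher offers 0 and keeps 120.
Round 4 (the author proposes): the publisher can get 120 next round, worth 0.42 × 120 = 50.4 now; the author offers that and keeps 69.6.
Round 3 (the publisher proposes): the author can get 69.6 next round, worth 0.74 × 69.6 = 51.504 now; the publisher offers that and keeps 68.496.
Round 2 (the author proposes): the publisher can get 68.496 next round, worth 0.42 × 68.496 = 28.76832 now; the author offers that and keeps 91.23168.
Round 1 (the publisher proposes): the author can get 91.23168 next round, worth 0.74 × 91.23168 = 67.5114432 now; the publisher offers that and keeps 52.4885568.

67.51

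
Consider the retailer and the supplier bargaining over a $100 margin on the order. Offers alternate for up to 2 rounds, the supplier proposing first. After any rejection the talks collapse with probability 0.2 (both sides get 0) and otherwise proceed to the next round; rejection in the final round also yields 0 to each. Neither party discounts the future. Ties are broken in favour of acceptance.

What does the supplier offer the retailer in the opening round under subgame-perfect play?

Round 2 (the retailer proposes): rejection yields 0 for the supplier; the retailer offers 0 and keeps 100.
Round 1 (the supplier proposes): rejecting gives the retailer an expected 0.8 × 100 = 80; the supplier offers that and keeps 20.

80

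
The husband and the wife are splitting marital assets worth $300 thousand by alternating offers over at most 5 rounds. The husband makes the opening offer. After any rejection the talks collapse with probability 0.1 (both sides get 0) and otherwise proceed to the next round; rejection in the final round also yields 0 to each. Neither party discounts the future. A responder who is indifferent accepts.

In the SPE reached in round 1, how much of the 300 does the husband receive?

251.13

Round 5 (the husband proposes): the wife will accept anything ≥ 0, so the husband offers 0 and keeps 300.
Round 4 (the wife proposes): rejecting gives the husband an expected 0.9 × 300 = 270. The wife offers 270 and keeps 300 − 270 = 30.
Round 3 (the husband proposes): rejecting gives the wife an expected 0.9 × 30 = 27. The husband offers 27 and keeps 300 − 27 = 273.
Round 2 (the wife proposes): rejecting gives the husband an expected 0.9 × 273 = 245.7; the wife offers that and keeps 54.3.
Round 1 (the husband proposes): rejecting gives the wife an expected 0.9 × 54.3 = 48.87; the husband offers that and keeps 251.13.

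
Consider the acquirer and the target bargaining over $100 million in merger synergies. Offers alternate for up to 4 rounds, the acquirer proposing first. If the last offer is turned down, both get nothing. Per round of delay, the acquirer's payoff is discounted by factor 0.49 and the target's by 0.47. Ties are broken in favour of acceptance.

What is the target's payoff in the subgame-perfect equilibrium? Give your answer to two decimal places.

34.79

Round 4 (the target proposes): the acquirer will accept anything ≥ 0, so the target offers 0 and keeps 100.
Round 3 (the acquirer proposes): the target can get 100 next round, worth 0.47 × 100 = 47 now, so the acquirer offers 47, keeping 53.
Round 2 (the target proposes): the acquirer can get 53 next round, worth 0.49 × 53 = 25.97 now. The target offers 25.97 and keeps 100 − 25.97 = 74.03.
Round 1 (the acquirer proposes): the target can get 74.03 next round, worth 0.47 × 74.03 = 34.7941 now, so the acquirer offers 34.7941, keeping 65.2059.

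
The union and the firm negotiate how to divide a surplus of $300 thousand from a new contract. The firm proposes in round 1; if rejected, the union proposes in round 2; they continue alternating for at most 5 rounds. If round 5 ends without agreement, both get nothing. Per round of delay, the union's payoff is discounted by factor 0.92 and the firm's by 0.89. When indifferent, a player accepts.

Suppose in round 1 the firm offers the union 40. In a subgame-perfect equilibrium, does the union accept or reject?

Reject

Round 5 (the firm proposes): rejection yields 0 for the union; the firm offers 0 and keeps 300.
Round 4 (the union proposes): the firm can get 300 next round, worth 0.89 × 300 = 267 now, so the union offers 267, keeping 33.
Round 3 (the firm proposes): the union can get 33 next round, worth 0.92 × 33 = 30.36 now. The firm offers 30.36 and keeps 300 − 30.36 = 269.64.
Round 2 (the union proposes): the firm can get 269.64 next round, worth 0.89 × 269.64 = 239.9796 now; the union offers that and keeps 60.0204.
So by rejecting in round 1, the union gets 60.0204 next round, worth 0.92 × 60.0204 = 55.218768 now.
Offer 40 < 55.218768, so the union rejects.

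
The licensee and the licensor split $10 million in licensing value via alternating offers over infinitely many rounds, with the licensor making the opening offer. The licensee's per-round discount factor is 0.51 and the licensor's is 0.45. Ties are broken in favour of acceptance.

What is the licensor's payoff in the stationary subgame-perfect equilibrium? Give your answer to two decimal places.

6.36

Let x be the licensor's share when the licensor proposes and y be the licensee's share when the licensee proposes.
The licensee accepts iff offered ≥ 0.51·y, so x = 10 − 0.51y. Symmetrically y = 10 − 0.45x.
Substituting: x = 10 − 0.51(10 − 0.45x), giving x(1 − 0.45·0.51) = 10(1 − 0.51).
So x = 10 × 0.49 / 0.7705 ≈ 6.3595, and the licensee receives 10 − x ≈ 3.6405.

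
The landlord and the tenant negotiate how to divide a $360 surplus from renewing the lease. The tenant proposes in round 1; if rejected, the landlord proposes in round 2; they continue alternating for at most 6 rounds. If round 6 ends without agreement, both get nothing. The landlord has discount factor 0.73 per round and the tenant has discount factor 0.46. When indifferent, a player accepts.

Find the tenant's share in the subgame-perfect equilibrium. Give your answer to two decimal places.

140.80

Solve by backward induction from round 6.
Round 6 (the landlord proposes): the tenant will accept anything ≥ 0, so the landlord offers 0 and keeps 360.
Round 5 (the tenant proposes): the landlord can get 360 next round, worth 0.73 × 360 = 262.8 now. The tenant offers 262.8 and keeps 360 − 262.8 = 97.2.
Round 4 (the landlord proposes): the tenant can get 97.2 next round, worth 0.46 × 97.2 = 44.712 now, so the landlord offers 44.712, keeping 315.288.
Round 3 (the tenant proposes): the landlord can get 315.288 next round, worth 0.73 × 315.288 = 230.16024 now; the tenant offers that and keeps 129.83976.
Round 2 (the landlord proposes): the tenant can get 129.83976 next round, worth 0.46 × 129.83976 = 59.7262896 now; the landlord offers that and keeps 300.2737104.
Round 1 (the tenant proposes): the landlord can get 300.2737104 next round, worth 0.73 × 300.2737104 = 219.199808592 now, so the tenant offers 219.199808592, keeping 140.800191408.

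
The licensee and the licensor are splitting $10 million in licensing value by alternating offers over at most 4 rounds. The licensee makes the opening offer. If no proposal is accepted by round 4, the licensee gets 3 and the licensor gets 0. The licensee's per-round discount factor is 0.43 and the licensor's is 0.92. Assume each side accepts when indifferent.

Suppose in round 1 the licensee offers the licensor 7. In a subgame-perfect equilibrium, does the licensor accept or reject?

Reject

Round 4 (the licensor proposes): the licensee gets 3 if talks fail, so the licensor offers 3 and keeps 7.
Round 3 (the licensee proposes): the licensor can get 7 next round, worth 0.92 × 7 = 6.44 now; the licensee offers that and keeps 3.56.
Round 2 (the licensor proposes): the licensee can get 3.56 next round, worth 0.43 × 3.56 = 1.5308 now; the licensor offers that and keeps 8.4692.
So by rejecting in round 1, the licensor gets 8.4692 next round, worth 0.92 × 8.4692 = 7.791664 now.
Offer 7 < 7.791664, so the licensor rejects.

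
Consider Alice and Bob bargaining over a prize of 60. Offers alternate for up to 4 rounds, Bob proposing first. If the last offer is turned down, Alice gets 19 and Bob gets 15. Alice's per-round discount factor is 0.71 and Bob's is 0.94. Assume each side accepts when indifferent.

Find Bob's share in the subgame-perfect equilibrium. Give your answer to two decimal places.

36.12

Round 4 (Alice proposes): Bob gets 15 if talks fail, so Alice offers 15 and keeps 45.
Round 3 (Bob proposes): Alice can get 45 next round, worth 0.71 × 45 = 31.95 now, so Bob offers 31.95, keeping 28.05.
Round 2 (Alice proposes): Bob can get 28.05 next round, worth 0.94 × 28.05 = 26.367 now. Alice offers 26.367 and keeps 60 − 26.367 = 33.633.
Round 1 (Bob proposes): Alice can get 33.633 next round, worth 0.71 × 33.633 = 23.87943 now; Bob offers that and keeps 36.12057.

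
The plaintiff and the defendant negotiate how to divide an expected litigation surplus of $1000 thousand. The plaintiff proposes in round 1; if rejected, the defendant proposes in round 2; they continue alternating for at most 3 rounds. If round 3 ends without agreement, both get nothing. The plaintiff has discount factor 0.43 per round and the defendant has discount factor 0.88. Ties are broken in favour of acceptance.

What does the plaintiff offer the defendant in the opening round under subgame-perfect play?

Work backward from the last round.
Round 3 (the plaintiff proposes): rejection yields 0 for the defendant; the plaintiff offers 0 and keeps 1000.
Round 2 (the defendant proposes): the plaintiff can get 1000 next round, worth 0.43 × 1000 = 430 now; the defendant offers that and keeps 570.
Round 1 (the plaintiff proposes): the defendant can get 570 next round, worth 0.88 × 570 = 501.6 now; the plaintiff offers that and keeps 498.4.

501.6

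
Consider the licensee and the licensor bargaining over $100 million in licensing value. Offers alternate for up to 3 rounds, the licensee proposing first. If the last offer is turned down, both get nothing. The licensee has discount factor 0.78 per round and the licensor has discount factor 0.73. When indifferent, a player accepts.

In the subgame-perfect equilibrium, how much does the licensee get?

Round 3 (the licensee proposes): rejection yields 0 for the licensor; the licensee offers 0 and keeps 100.
Round 2 (the licensor proposes): the licensee can get 100 next round, worth 0.78 × 100 = 78 now; the licensor offers that and keeps 22.
Round 1 (the licensee proposes): the licensor can get 22 next round, worth 0.73 × 22 = 16.06 now; the licensee offers that and keeps 83.94.

83.94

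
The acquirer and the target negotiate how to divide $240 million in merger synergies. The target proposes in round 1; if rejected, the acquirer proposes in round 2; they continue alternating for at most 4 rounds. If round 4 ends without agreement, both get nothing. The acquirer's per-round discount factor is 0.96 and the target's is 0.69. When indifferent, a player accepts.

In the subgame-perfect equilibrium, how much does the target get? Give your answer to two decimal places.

15.96

Round 4 (the acquirer proposes): the target will accept anything ≥ 0, so the acquirer offers 0 and keeps 240.
Round 3 (the target proposes): the acquirer can get 240 next round, worth 0.96 × 240 = 230.4 now; the target offers that and keeps 9.6.
Round 2 (the acquirer proposes): the target can get 9.6 next round, worth 0.69 × 9.6 = 6.624 now, so the acquirer offers 6.624, keeping 233.376.
Round 1 (the target proposes): the acquirer can get 233.376 next round, worth 0.96 × 233.376 = 224.04096 now, so the target offers 224.04096, keeping 15.95904.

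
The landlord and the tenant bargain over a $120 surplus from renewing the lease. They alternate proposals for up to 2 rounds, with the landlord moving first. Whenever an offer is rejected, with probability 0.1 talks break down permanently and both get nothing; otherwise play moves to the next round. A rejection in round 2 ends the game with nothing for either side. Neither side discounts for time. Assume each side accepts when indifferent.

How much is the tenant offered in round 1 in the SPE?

Round 2 (the tenant proposes): rejection yields 0 for the landlord; the tenant offers 0 and keeps 120.
Round 1 (the landlord proposes): rejecting gives the tenant an expected 0.9 × 120 = 108, so the landlord offers 108, keeping 12.

108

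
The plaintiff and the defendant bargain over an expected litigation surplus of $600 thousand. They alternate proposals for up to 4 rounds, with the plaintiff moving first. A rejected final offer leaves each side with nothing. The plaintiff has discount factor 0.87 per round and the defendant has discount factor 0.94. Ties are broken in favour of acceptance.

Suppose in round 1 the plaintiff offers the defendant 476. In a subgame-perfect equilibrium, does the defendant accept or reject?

Reject

Round 4 (the defendant proposes): rejection yields 0 for the plaintiff; the defendant offers 0 and keeps 600.
Round 3 (the plaintiff proposes): the defendant can get 600 next round, worth 0.94 × 600 = 564 now; the plaintiff offers that and keeps 36.
Round 2 (the defendant proposes): the plaintiff can get 36 next round, worth 0.87 × 36 = 31.32 now, so the defendant offers 31.32, keeping 568.68.
So by rejecting in round 1, the defendant gets 568.68 next round, worth 0.94 × 568.68 = 534.5592 now.
Offer 476 < 534.5592, so the defendant rejects.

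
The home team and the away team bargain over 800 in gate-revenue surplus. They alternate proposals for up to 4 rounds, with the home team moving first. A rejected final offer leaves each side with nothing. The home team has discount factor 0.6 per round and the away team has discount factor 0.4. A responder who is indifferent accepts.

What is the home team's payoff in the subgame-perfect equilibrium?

Solve by backward induction from round 4.
Round 4 (the away team proposes): the home team will accept anything ≥ 0, so the away team offers 0 and keeps 800.
Round 3 (the home team proposes): the away team can get 800 next round, worth 0.4 × 800 = 320 now. The home team offers 320 and keeps 800 − 320 = 480.
Round 2 (the away team proposes): the home team can get 480 next round, worth 0.6 × 480 = 288 now; the away team offers that and keeps 512.
Round 1 (the home team proposes): the away team can get 512 next round, worth 0.4 × 512 = 204.8 now. The home team offers 204.8 and keeps 800 − 204.8 = 595.2.

595.2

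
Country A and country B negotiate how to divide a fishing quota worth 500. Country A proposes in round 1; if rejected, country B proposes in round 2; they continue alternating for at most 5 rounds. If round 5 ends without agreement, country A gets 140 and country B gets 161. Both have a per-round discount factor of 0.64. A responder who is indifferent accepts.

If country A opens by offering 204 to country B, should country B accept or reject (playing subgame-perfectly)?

Work out country B's continuation value if the offer is rejected.
Round 5 (country A proposes): country B gets 161 if talks fail, so country A offers 161 and keeps 339.
Round 4 (country B proposes): country A can get 339 next round, worth 0.64 × 339 = 216.96 now; country B offers that and keeps 283.04.
Round 3 (country A proposes): country B can get 283.04 next round, worth 0.64 × 283.04 = 181.1456 now; country A offers that and keeps 318.8544.
Round 2 (country B proposes): country A can get 318.8544 next round, worth 0.64 × 318.8544 = 204.066816 now; country B offers that and keeps 295.933184.
So by rejecting in round 1, country B gets 295.933184 next round, worth 0.64 × 295.933184 = 189.39723776 now.
Offer 204 ≥ 189.39723776, so country B accepts.

Accept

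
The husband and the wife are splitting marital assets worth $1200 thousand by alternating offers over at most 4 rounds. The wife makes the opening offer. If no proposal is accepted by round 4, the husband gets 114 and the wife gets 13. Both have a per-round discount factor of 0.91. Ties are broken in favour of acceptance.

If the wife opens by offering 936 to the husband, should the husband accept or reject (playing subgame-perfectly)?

Round 4 (the husband proposes): the wife gets 13 if talks fail, so the husband offers 13 and keeps 1187.
Round 3 (the wife proposes): the husband can get 1187 next round, worth 0.91 × 1187 = 1080.17 now, so the wife offers 1080.17, keeping 119.83.
Round 2 (the husband proposes): the wife can get 119.83 next round, worth 0.91 × 119.83 = 109.0453 now. The husband offers 109.0453 and keeps 1200 − 109.0453 = 1090.9547.
So by rejecting in round 1, the husband gets 1090.9547 next round, worth 0.91 × 1090.9547 = 992.768777 now.
Offer 936 < 992.768777, so the husband rejects.

Reject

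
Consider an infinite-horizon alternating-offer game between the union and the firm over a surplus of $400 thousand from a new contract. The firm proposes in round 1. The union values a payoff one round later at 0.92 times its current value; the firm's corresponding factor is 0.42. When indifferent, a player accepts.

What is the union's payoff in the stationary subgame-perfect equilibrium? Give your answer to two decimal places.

347.85

When the firm proposes, the union accepts any offer worth at least 0.92 times what the union would get by proposing next round; and vice versa.
This gives x = 400 − 0.92y and y = 400 − 0.42x, where x and y are each side's share when it proposes.
Hence (1 − 0.92·0.42)x = 400(1 − 0.92), i.e. 0.6136·x = 32.
x ≈ 52.1512; the union's share is 400 − x ≈ 347.8488.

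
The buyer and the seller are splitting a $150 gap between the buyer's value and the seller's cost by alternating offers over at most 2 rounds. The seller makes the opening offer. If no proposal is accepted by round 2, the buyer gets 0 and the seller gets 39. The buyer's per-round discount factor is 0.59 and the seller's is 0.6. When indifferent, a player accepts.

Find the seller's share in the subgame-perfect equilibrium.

Round 2 (the buyer proposes): the seller gets 39 if talks fail, so the buyer offers 39 and keeps 111.
Round 1 (the seller proposes): the buyer can get 111 next round, worth 0.59 × 111 = 65.49 now. The seller offers 65.49 and keeps 150 − 65.49 = 84.51.

84.51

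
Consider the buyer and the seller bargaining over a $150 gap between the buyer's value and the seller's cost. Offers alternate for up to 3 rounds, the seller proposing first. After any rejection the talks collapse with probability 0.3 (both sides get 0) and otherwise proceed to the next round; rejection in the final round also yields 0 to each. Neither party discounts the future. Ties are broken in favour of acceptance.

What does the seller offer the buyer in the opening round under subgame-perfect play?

Round 3 (the seller proposes): rejection yields 0 for the buyer; the seller offers 0 and keeps 150.
Round 2 (the buyer proposes): rejecting gives the seller an expected 0.7 × 150 = 105, so the buyer offers 105, keeping 45.
Round 1 (the seller proposes): rejecting gives the buyer an expected 0.7 × 45 = 31.5, so the seller offers 31.5, keeping 118.5.

31.5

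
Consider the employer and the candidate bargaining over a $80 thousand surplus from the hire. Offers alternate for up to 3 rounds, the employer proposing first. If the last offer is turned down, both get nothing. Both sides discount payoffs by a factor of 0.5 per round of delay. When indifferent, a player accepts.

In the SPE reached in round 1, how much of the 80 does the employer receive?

Round 3 (the employer proposes): the candidate will accept anything ≥ 0, so the employer offers 0 and keeps 80.
Round 2 (the candidate proposes): the employer can get 80 next round, worth 0.5 × 80 = 40 now, so the candidate offers 40, keeping 40.
Round 1 (the employer proposes): the candidate can get 40 next round, worth 0.5 × 40 = 20 now; the employer offers that and keeps 60.

60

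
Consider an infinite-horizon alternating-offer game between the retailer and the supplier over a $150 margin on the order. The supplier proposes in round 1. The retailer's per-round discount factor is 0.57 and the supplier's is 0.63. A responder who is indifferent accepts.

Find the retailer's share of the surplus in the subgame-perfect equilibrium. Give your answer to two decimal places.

49.36

In a stationary SPE each proposer offers the other exactly their discounted continuation value.
If the supplier keeps x when proposing and the retailer keeps y when proposing, then x = 150 − 0.57y and y = 150 − 0.63x.
Solving: x = 150(1 − 0.57) / (1 − 0.63·0.57) = 64.5 / 0.6409 ≈ 100.6397.
The retailer gets 150 − 100.6397 ≈ 49.3603.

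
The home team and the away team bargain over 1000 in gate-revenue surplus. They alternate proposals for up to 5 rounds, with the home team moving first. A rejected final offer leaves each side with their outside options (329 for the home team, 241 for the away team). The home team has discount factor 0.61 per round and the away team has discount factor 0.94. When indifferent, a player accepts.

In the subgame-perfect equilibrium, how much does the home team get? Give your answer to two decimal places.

343.95

Work backward from the last round.
Round 5 (the home team proposes): the away team gets 241 if talks fail, so the home team offers 241 and keeps 759.
Round 4 (the away team proposes): the home team can get 759 next round, worth 0.61 × 759 = 462.99 now, so the away team offers 462.99, keeping 537.01.
Round 3 (the home team proposes): the away team can get 537.01 next round, worth 0.94 × 537.01 = 504.7894 now. The home team offers 504.7894 and keeps 1000 − 504.7894 = 495.2106.
Round 2 (the away team proposes): the home team can get 495.2106 next round, worth 0.61 × 495.2106 = 302.078466 now. The away team offers 302.078466 and keeps 1000 − 302.078466 = 697.921534.
Round 1 (the home team proposes): the away team can get 697.921534 next round, worth 0.94 × 697.921534 = 656.04624196 now. The home team offers 656.04624196 and keeps 1000 − 656.04624196 = 343.95375804.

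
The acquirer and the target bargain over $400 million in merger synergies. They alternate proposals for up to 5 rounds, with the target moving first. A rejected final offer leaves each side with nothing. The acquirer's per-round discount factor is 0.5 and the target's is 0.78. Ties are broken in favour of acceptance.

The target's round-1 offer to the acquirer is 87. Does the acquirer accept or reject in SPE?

Work out the acquirer's continuation value if the offer is rejected.
Round 5 (the target proposes): the acquirer will accept anything ≥ 0, so the target offers 0 and keeps 400.
Round 4 (the acquirer proposes): the target can get 400 next round, worth 0.78 × 400 = 312 now; the acquirer offers that and keeps 88.
Round 3 (the target proposes): the acquirer can get 88 next round, worth 0.5 × 88 = 44 now, so the target offers 44, keeping 356.
Round 2 (the acquirer proposes): the target can get 356 next round, worth 0.78 × 356 = 277.68 now; the acquirer offers that and keeps 122.32.
So by rejecting in round 1, the acquirer gets 122.32 next round, worth 0.5 × 122.32 = 61.16 now.
Offer 87 ≥ 61.16, so the acquirer accepts.

Accept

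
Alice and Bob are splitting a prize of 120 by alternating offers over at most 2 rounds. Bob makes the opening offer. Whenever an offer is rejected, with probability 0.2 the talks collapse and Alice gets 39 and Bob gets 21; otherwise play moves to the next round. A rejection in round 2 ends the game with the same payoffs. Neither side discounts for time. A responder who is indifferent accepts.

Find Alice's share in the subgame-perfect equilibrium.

By backward induction:
Round 2 (Alice proposes): Bob gets 21 if talks fail, so Alice offers 21 and keeps 99.
Round 1 (Bob proposes): rejecting gives Alice an expected 0.8 × 99 + 0.2 × 39 = 87; Bob offers that and keeps 33.

87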